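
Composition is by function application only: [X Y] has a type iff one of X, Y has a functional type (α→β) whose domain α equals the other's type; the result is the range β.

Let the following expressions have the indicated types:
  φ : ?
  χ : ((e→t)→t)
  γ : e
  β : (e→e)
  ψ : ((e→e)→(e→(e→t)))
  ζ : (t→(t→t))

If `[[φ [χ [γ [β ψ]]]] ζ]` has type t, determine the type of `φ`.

At [[φ [χ [γ [β ψ]]]] ζ] (required: t): ζ is (t→(t→t)), which is not a function with range t; hence [φ [χ [γ [β ψ]]]] is the functor — type ((t→(t→t))→t).
At [φ [χ [γ [β ψ]]]] (required: ((t→(t→t))→t)): [χ [γ [β ψ]]] is t, which is not a function with range ((t→(t→t))→t); hence φ is the functor — type (t→((t→(t→t))→t)).

(t→((t→(t→t))→t))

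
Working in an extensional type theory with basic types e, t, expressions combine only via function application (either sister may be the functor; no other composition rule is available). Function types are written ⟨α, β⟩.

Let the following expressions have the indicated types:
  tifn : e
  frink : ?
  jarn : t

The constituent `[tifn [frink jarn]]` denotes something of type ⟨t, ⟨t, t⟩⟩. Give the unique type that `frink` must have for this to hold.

⟨t, ⟨e, ⟨t, ⟨t, t⟩⟩⟩⟩

At [tifn [frink jarn]] (required: ⟨t, ⟨t, t⟩⟩): tifn is e, which is not a function with range ⟨t, ⟨t, t⟩⟩; hence [frink jarn] is the functor — type ⟨e, ⟨t, ⟨t, t⟩⟩⟩.
At [frink jarn] (required: ⟨e, ⟨t, ⟨t, t⟩⟩⟩): jarn is t, which is not a function with range ⟨e, ⟨t, ⟨t, t⟩⟩⟩; hence frink is the functor — type ⟨t, ⟨e, ⟨t, ⟨t, t⟩⟩⟩⟩.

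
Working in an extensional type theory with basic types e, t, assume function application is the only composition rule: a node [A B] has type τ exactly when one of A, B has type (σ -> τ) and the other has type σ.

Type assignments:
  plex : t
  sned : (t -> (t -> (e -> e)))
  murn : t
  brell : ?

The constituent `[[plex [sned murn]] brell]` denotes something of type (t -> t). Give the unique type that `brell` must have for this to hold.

For [[plex [sned murn]] brell] to have type (t -> t) with [plex [sned murn]] of type (e -> e), brell must be the function: brell : ((e -> e) -> (t -> t)).

((e -> e) -> (t -> t))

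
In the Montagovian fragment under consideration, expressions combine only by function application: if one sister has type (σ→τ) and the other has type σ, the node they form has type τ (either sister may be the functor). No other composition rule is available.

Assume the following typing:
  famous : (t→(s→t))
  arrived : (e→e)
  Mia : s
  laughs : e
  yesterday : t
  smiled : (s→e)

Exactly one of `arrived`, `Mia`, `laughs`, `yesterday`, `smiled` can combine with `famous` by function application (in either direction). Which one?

yesterday

arrived : (e→e) — neither side's domain matches the other.
Mia : s — neither side's domain matches the other.
laughs : e — neither side's domain matches the other.
yesterday — combines: famous : (t→(s→t)) takes yesterday : t as argument, giving (s→t).
smiled : (s→e) — neither side's domain matches the other.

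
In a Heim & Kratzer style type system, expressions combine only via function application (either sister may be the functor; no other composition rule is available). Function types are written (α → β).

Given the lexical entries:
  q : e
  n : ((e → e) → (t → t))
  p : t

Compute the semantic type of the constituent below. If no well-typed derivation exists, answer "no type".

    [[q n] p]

no type

At [q n]: neither e nor ((e → e) → (t → t)) can take the other as argument; the node is ill-typed.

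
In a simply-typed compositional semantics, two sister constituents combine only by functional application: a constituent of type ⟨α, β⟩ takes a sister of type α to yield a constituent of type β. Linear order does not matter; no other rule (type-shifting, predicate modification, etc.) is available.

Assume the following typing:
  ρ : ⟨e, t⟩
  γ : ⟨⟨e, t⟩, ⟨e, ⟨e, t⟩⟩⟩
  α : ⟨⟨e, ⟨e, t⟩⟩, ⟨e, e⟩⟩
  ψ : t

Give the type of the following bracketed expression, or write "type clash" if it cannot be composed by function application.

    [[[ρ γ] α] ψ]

type clash

[ρ γ] — γ of type ⟨⟨e, t⟩, ⟨e, ⟨e, t⟩⟩⟩ combines with ρ of type ⟨e, t⟩: type ⟨e, ⟨e, t⟩⟩.
[[ρ γ] α] — α of type ⟨⟨e, ⟨e, t⟩⟩, ⟨e, e⟩⟩ combines with [ρ γ] of type ⟨e, ⟨e, t⟩⟩: type ⟨e, e⟩.
At [[[ρ γ] α] ψ]: neither ⟨e, e⟩ nor t can take the other as argument; the node is ill-typed.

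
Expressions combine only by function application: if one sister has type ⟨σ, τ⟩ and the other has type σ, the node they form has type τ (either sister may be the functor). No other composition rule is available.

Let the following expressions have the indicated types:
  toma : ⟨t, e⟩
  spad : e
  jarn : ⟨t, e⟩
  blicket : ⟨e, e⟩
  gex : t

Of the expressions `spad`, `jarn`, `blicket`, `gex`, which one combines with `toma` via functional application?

gex

spad : e — does not combine with toma.
jarn : ⟨t, e⟩ — does not combine with toma.
blicket : ⟨e, e⟩ — does not combine with toma.
gex — combines: toma : ⟨t, e⟩ takes gex : t as argument, giving e.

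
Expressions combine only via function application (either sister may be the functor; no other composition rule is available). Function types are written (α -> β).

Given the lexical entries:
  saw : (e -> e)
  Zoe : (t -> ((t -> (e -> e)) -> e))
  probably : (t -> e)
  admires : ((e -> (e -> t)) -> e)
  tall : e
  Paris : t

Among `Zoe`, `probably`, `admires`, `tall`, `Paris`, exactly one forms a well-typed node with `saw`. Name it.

tall

Zoe : (t -> ((t -> (e -> e)) -> e)) — does not combine with saw.
probably : (t -> e) — does not combine with saw.
admires : ((e -> (e -> t)) -> e) — does not combine with saw.
tall — combines: saw : (e -> e) takes tall : e as argument, giving e.
Paris : t — does not combine with saw.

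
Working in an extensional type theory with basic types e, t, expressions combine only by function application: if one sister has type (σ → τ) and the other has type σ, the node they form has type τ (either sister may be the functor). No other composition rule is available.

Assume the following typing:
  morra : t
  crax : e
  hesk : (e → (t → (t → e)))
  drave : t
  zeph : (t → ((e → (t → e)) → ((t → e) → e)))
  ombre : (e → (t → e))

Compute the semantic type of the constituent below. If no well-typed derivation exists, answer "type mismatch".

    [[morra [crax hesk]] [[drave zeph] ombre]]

[crax hesk]: functor hesk : (e → (t → (t → e))), argument crax : e; result (t → (t → e)).
[morra [crax hesk]]: functor [crax hesk] : (t → (t → e)), argument morra : t; result (t → e).
[drave zeph]: functor zeph : (t → ((e → (t → e)) → ((t → e) → e))), argument drave : t; result ((e → (t → e)) → ((t → e) → e)).
[[drave zeph] ombre]: functor [drave zeph] : ((e → (t → e)) → ((t → e) → e)), argument ombre : (e → (t → e)); result ((t → e) → e).
[[morra [crax hesk]] [[drave zeph] ombre]]: functor [[drave zeph] ombre] : ((t → e) → e), argument [morra [crax hesk]] : (t → e); result e.

e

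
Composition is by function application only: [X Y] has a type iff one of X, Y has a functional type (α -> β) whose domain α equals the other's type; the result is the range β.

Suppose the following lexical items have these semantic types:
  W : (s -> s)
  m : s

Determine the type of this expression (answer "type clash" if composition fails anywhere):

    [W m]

[W m] — W of type (s -> s) combines with m of type s: type s.

s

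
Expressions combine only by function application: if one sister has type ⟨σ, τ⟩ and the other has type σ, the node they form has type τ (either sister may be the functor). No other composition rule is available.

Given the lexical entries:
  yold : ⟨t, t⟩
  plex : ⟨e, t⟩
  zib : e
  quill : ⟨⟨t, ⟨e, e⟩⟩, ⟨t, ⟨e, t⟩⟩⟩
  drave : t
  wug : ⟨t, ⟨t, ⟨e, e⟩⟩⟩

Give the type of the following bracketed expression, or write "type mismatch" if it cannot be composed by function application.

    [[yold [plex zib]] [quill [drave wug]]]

At [plex zib], plex : ⟨e, t⟩ takes zib : e, giving t.
At [yold [plex zib]], yold : ⟨t, t⟩ takes [plex zib] : t, giving t.
At [drave wug], wug : ⟨t, ⟨t, ⟨e, e⟩⟩⟩ takes drave : t, giving ⟨t, ⟨e, e⟩⟩.
At [quill [drave wug]], quill : ⟨⟨t, ⟨e, e⟩⟩, ⟨t, ⟨e, t⟩⟩⟩ takes [drave wug] : ⟨t, ⟨e, e⟩⟩, giving ⟨t, ⟨e, t⟩⟩.
At [[yold [plex zib]] [quill [drave wug]]], [quill [drave wug]] : ⟨t, ⟨e, t⟩⟩ takes [yold [plex zib]] : t, giving ⟨e, t⟩.

⟨e, t⟩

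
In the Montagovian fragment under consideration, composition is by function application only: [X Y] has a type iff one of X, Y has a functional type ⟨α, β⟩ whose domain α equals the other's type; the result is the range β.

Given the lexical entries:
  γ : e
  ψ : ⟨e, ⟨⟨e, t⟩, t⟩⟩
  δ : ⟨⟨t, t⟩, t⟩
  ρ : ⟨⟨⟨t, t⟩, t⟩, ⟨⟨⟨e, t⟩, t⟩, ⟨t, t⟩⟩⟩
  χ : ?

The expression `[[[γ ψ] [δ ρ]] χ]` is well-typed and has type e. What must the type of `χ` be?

[[[γ ψ] [δ ρ]] χ] is required to be e. [[γ ψ] [δ ρ]] : ⟨t, t⟩ cannot yield e as functor, so χ : ⟨⟨t, t⟩, e⟩.

⟨⟨t, t⟩, e⟩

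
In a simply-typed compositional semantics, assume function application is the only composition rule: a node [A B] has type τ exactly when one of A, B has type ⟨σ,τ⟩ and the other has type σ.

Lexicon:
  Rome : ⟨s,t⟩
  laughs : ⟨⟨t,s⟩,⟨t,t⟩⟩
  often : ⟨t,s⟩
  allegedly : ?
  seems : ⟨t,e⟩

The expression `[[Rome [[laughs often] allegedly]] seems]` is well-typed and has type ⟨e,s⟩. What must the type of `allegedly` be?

[[Rome [[laughs often] allegedly]] seems] is required to be ⟨e,s⟩. seems : ⟨t,e⟩ cannot yield ⟨e,s⟩ as functor, so [Rome [[laughs often] allegedly]] : ⟨⟨t,e⟩,⟨e,s⟩⟩.
[Rome [[laughs often] allegedly]] is required to be ⟨⟨t,e⟩,⟨e,s⟩⟩. Rome : ⟨s,t⟩ cannot yield ⟨⟨t,e⟩,⟨e,s⟩⟩ as functor, so [[laughs often] allegedly] : ⟨⟨s,t⟩,⟨⟨t,e⟩,⟨e,s⟩⟩⟩.
[[laughs often] allegedly] is required to be ⟨⟨s,t⟩,⟨⟨t,e⟩,⟨e,s⟩⟩⟩. [laughs often] : ⟨t,t⟩ cannot yield ⟨⟨s,t⟩,⟨⟨t,e⟩,⟨e,s⟩⟩⟩ as functor, so allegedly : ⟨⟨t,t⟩,⟨⟨s,t⟩,⟨⟨t,e⟩,⟨e,s⟩⟩⟩⟩.

⟨⟨t,t⟩,⟨⟨s,t⟩,⟨⟨t,e⟩,⟨e,s⟩⟩⟩⟩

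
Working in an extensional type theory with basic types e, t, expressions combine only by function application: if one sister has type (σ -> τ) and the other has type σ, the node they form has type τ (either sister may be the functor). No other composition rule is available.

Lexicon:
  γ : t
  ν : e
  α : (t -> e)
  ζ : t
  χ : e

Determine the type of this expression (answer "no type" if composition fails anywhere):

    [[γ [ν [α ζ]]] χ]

no type

[α ζ] — α of type (t -> e) combines with ζ of type t: type e.
At [ν [α ζ]]: neither e nor e can take the other as argument; the node is ill-typed.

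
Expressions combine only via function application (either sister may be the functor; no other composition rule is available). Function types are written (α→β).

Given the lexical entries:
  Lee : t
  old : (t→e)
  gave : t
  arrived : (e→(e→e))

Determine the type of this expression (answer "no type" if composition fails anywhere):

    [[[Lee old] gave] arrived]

no type

[Lee old]: (t→e) applied to t yields e.
[[Lee old] gave]: e with t — neither is a function whose domain matches the other; composition fails here.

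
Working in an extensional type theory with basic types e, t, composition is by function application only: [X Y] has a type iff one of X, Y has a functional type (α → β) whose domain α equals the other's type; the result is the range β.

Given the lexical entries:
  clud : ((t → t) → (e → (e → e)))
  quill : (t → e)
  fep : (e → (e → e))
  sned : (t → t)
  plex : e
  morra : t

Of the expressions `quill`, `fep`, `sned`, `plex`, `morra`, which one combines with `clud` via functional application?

sned

quill : (t → e) — no; clud wants (t → t), and quill wants t.
fep : (e → (e → e)) — no; clud wants (t → t), and fep wants e.
sned — combines: clud : ((t → t) → (e → (e → e))) takes sned : (t → t) as argument, giving (e → (e → e)).
plex : e — no; clud wants (t → t), and plex wants nothing (atomic).
morra : t — no; clud wants (t → t), and morra wants nothing (atomic).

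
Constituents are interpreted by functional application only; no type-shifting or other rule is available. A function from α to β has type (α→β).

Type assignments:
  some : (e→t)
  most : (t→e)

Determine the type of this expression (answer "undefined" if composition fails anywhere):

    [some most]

undefined

[some most]: (e→t) with (t→e) — neither is a function whose domain matches the other; composition fails here.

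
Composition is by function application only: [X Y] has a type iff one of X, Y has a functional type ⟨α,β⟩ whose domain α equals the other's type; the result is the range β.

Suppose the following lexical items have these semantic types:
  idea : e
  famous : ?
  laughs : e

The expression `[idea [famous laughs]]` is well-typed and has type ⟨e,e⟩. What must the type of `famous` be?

[idea [famous laughs]] is required to be ⟨e,e⟩. idea : e cannot yield ⟨e,e⟩ as functor, so [famous laughs] : ⟨e,⟨e,e⟩⟩.
[famous laughs] is required to be ⟨e,⟨e,e⟩⟩. laughs : e cannot yield ⟨e,⟨e,e⟩⟩ as functor, so famous : ⟨e,⟨e,⟨e,e⟩⟩⟩.

⟨e,⟨e,⟨e,e⟩⟩⟩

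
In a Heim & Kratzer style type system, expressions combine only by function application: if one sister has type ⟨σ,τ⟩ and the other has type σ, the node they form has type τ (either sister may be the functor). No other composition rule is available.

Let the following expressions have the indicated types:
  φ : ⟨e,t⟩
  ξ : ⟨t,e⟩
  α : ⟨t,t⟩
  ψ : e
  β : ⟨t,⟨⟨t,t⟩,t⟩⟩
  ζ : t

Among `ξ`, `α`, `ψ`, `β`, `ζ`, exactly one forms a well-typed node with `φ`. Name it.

ξ : ⟨t,e⟩ — does not combine with φ.
α : ⟨t,t⟩ — does not combine with φ.
ψ — combines: φ : ⟨e,t⟩ takes ψ : e as argument, giving t.
β : ⟨t,⟨⟨t,t⟩,t⟩⟩ — does not combine with φ.
ζ : t — does not combine with φ.

ψ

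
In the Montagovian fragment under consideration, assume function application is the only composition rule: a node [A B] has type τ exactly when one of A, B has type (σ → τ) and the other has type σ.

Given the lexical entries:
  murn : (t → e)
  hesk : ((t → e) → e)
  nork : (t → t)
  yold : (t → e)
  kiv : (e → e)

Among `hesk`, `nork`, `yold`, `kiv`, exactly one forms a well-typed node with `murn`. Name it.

hesk

hesk — combines: hesk : ((t → e) → e) takes murn : (t → e) as argument, giving e.
nork : (t → t) — murn needs t; nork needs t; neither fits.
yold : (t → e) — murn needs t; yold needs t; neither fits.
kiv : (e → e) — murn needs t; kiv needs e; neither fits.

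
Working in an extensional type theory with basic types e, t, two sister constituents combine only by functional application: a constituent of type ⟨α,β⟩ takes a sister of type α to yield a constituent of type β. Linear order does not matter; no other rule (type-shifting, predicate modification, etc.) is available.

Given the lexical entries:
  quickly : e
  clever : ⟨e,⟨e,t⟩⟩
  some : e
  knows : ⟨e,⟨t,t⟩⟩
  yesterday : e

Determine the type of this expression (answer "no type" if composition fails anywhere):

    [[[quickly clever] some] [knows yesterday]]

t

[quickly clever]: functor clever : ⟨e,⟨e,t⟩⟩, argument quickly : e; result ⟨e,t⟩.
[[quickly clever] some]: functor [quickly clever] : ⟨e,t⟩, argument some : e; result t.
[knows yesterday]: functor knows : ⟨e,⟨t,t⟩⟩, argument yesterday : e; result ⟨t,t⟩.
[[[quickly clever] some] [knows yesterday]]: functor [knows yesterday] : ⟨t,t⟩, argument [[quickly clever] some] : t; result t.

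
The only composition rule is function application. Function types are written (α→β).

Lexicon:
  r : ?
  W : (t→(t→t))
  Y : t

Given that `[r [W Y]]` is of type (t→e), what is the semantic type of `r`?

[r [W Y]] is required to be (t→e). [W Y] : (t→t) cannot yield (t→e) as functor, so r : ((t→t)→(t→e)).

((t→t)→(t→e))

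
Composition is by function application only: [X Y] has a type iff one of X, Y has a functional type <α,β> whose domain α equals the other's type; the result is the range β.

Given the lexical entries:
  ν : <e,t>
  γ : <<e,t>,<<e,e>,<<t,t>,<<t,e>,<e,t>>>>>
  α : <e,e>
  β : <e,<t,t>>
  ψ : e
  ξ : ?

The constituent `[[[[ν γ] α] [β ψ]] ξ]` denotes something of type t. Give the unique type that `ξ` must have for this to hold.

For [[[[ν γ] α] [β ψ]] ξ] to have type t with [[[ν γ] α] [β ψ]] of type <<t,e>,<e,t>>, ξ must be the function: ξ : <<<t,e>,<e,t>>,t>.

<<<t,e>,<e,t>>,t>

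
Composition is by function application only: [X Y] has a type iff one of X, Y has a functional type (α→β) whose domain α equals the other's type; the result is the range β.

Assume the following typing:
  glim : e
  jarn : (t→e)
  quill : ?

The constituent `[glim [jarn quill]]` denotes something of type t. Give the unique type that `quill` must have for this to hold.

((t→e)→(e→t))

[glim [jarn quill]] is required to be t. glim : e cannot yield t as functor, so [jarn quill] : (e→t).
[jarn quill] is required to be (e→t). jarn : (t→e) cannot yield (e→t) as functor, so quill : ((t→e)→(e→t)).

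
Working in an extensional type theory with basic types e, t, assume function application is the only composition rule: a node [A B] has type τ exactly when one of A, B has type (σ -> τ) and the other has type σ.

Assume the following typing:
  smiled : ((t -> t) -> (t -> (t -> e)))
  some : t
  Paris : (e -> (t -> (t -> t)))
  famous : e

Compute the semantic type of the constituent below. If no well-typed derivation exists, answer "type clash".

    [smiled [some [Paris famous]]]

(t -> (t -> e))

[Paris famous]: (e -> (t -> (t -> t))) applied to e yields (t -> (t -> t)).
[some [Paris famous]]: (t -> (t -> t)) applied to t yields (t -> t).
[smiled [some [Paris famous]]]: ((t -> t) -> (t -> (t -> e))) applied to (t -> t) yields (t -> (t -> e)).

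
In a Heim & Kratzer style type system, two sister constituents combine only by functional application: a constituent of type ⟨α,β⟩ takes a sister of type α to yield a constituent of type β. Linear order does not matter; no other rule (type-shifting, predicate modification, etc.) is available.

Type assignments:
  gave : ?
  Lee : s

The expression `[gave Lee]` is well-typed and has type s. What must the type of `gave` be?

At [gave Lee] (required: s): Lee is s, which is not a function with range s; hence gave is the functor — type ⟨s,s⟩.

⟨s,s⟩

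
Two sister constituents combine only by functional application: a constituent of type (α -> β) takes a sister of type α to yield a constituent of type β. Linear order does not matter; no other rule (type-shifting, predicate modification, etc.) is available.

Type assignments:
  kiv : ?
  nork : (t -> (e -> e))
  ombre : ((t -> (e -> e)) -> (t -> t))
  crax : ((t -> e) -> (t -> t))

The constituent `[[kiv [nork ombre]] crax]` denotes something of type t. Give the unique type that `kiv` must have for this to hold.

[[kiv [nork ombre]] crax] must have type t. The sister crax has type ((t -> e) -> (t -> t)); that is not a function onto t, so [kiv [nork ombre]] must be the functor, of type (((t -> e) -> (t -> t)) -> t).
[kiv [nork ombre]] must have type (((t -> e) -> (t -> t)) -> t). The sister [nork ombre] has type (t -> t); that is not a function onto (((t -> e) -> (t -> t)) -> t), so kiv must be the functor, of type ((t -> t) -> (((t -> e) -> (t -> t)) -> t)).

((t -> t) -> (((t -> e) -> (t -> t)) -> t))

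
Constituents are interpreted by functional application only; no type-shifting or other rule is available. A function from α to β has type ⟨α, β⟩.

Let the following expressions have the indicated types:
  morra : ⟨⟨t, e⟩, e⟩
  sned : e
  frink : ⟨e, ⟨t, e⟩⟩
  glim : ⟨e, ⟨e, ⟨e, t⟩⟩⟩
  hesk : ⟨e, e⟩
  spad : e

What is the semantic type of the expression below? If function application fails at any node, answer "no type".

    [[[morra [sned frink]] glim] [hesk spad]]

[sned frink]: ⟨e, ⟨t, e⟩⟩ applied to e yields ⟨t, e⟩.
[morra [sned frink]]: ⟨⟨t, e⟩, e⟩ applied to ⟨t, e⟩ yields e.
[[morra [sned frink]] glim]: ⟨e, ⟨e, ⟨e, t⟩⟩⟩ applied to e yields ⟨e, ⟨e, t⟩⟩.
[hesk spad]: ⟨e, e⟩ applied to e yields e.
[[[morra [sned frink]] glim] [hesk spad]]: ⟨e, ⟨e, t⟩⟩ applied to e yields ⟨e, t⟩.

⟨e, t⟩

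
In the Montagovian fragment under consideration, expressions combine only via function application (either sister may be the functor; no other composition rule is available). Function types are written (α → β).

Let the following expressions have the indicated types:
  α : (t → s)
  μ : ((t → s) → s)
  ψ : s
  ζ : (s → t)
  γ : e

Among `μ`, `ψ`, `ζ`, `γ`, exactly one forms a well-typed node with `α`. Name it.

μ — combines: μ : ((t → s) → s) takes α : (t → s) as argument, giving s.
ψ : s — neither side's domain matches the other.
ζ : (s → t) — neither side's domain matches the other.
γ : e — neither side's domain matches the other.

μ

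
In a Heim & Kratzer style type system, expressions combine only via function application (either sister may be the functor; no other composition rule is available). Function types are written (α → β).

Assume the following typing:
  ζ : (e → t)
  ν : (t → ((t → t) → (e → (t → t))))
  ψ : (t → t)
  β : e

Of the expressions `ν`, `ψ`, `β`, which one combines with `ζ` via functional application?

ν : (t → ((t → t) → (e → (t → t)))) — does not combine with ζ.
ψ : (t → t) — does not combine with ζ.
β — combines: ζ : (e → t) takes β : e as argument, giving t.

β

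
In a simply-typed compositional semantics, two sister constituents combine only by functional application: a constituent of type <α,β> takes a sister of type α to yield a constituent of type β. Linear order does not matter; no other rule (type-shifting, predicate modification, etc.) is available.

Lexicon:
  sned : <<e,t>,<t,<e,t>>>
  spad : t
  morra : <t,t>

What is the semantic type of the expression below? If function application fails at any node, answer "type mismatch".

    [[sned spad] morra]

type mismatch

[sned spad]: <<e,t>,<t,<e,t>>> with t — neither is a function whose domain matches the other; composition fails here.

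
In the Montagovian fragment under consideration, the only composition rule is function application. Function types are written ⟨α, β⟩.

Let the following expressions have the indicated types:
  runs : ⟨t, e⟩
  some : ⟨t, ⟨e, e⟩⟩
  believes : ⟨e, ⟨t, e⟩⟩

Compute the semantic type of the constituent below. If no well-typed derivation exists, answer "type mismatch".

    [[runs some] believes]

type mismatch

[runs some]: ⟨t, e⟩ and ⟨t, ⟨e, e⟩⟩ cannot combine by function application — type clash.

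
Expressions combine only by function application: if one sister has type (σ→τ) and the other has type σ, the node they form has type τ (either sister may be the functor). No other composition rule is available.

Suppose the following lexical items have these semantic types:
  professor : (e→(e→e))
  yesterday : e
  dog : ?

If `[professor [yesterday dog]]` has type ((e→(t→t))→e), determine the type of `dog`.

For [professor [yesterday dog]] to have type ((e→(t→t))→e) with professor of type (e→(e→e)), [yesterday dog] must be the function: [yesterday dog] : ((e→(e→e))→((e→(t→t))→e)).
For [yesterday dog] to have type ((e→(e→e))→((e→(t→t))→e)) with yesterday of type e, dog must be the function: dog : (e→((e→(e→e))→((e→(t→t))→e))).

(e→((e→(e→e))→((e→(t→t))→e)))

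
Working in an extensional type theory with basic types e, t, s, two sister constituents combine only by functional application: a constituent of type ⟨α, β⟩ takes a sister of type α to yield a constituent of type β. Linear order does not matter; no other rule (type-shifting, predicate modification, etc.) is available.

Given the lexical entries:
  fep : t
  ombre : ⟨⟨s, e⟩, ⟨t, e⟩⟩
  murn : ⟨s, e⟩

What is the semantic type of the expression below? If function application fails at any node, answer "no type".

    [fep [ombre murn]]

e

[ombre murn]: ⟨⟨s, e⟩, ⟨t, e⟩⟩ applied to ⟨s, e⟩ yields ⟨t, e⟩.
[fep [ombre murn]]: ⟨t, e⟩ applied to t yields e.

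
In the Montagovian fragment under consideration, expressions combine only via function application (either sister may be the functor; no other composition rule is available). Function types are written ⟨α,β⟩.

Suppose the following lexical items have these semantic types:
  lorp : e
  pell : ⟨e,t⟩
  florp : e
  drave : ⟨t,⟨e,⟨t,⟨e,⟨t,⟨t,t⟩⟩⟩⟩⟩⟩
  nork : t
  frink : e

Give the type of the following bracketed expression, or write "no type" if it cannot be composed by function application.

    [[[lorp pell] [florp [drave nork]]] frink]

⟨t,⟨t,t⟩⟩

At [lorp pell], pell : ⟨e,t⟩ takes lorp : e, giving t.
At [drave nork], drave : ⟨t,⟨e,⟨t,⟨e,⟨t,⟨t,t⟩⟩⟩⟩⟩⟩ takes nork : t, giving ⟨e,⟨t,⟨e,⟨t,⟨t,t⟩⟩⟩⟩⟩.
At [florp [drave nork]], [drave nork] : ⟨e,⟨t,⟨e,⟨t,⟨t,t⟩⟩⟩⟩⟩ takes florp : e, giving ⟨t,⟨e,⟨t,⟨t,t⟩⟩⟩⟩.
At [[lorp pell] [florp [drave nork]]], [florp [drave nork]] : ⟨t,⟨e,⟨t,⟨t,t⟩⟩⟩⟩ takes [lorp pell] : t, giving ⟨e,⟨t,⟨t,t⟩⟩⟩.
At [[[lorp pell] [florp [drave nork]]] frink], [[lorp pell] [florp [drave nork]]] : ⟨e,⟨t,⟨t,t⟩⟩⟩ takes frink : e, giving ⟨t,⟨t,t⟩⟩.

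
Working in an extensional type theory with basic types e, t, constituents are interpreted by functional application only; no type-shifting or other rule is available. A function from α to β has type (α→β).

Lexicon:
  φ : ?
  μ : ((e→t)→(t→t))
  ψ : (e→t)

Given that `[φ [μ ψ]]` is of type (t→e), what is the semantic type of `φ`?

((t→t)→(t→e))

At [φ [μ ψ]] (required: (t→e)): [μ ψ] is (t→t), which is not a function with range (t→e); hence φ is the functor — type ((t→t)→(t→e)).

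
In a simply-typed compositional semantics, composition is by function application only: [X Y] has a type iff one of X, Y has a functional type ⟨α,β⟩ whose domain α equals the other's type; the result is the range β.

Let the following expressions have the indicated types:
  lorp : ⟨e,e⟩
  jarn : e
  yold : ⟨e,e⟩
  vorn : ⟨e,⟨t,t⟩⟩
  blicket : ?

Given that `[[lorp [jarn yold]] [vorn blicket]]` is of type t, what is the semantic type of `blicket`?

⟨⟨e,⟨t,t⟩⟩,⟨e,t⟩⟩

At [[lorp [jarn yold]] [vorn blicket]] (required: t): [lorp [jarn yold]] is e, which is not a function with range t; hence [vorn blicket] is the functor — type ⟨e,t⟩.
At [vorn blicket] (required: ⟨e,t⟩): vorn is ⟨e,⟨t,t⟩⟩, which is not a function with range ⟨e,t⟩; hence blicket is the functor — type ⟨⟨e,⟨t,t⟩⟩,⟨e,t⟩⟩.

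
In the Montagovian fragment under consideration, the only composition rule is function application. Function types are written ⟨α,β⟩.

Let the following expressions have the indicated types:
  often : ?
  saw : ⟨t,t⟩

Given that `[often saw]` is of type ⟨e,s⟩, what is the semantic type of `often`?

At [often saw] (required: ⟨e,s⟩): saw is ⟨t,t⟩, which is not a function with range ⟨e,s⟩; hence often is the functor — type ⟨⟨t,t⟩,⟨e,s⟩⟩.

⟨⟨t,t⟩,⟨e,s⟩⟩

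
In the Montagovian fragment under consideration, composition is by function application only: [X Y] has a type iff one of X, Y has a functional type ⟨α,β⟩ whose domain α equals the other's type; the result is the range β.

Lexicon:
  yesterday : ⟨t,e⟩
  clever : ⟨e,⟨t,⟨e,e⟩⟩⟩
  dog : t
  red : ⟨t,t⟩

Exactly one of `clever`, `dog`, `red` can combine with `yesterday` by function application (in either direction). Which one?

clever : ⟨e,⟨t,⟨e,e⟩⟩⟩ — does not combine with yesterday.
dog — combines: yesterday : ⟨t,e⟩ takes dog : t as argument, giving e.
red : ⟨t,t⟩ — does not combine with yesterday.

dog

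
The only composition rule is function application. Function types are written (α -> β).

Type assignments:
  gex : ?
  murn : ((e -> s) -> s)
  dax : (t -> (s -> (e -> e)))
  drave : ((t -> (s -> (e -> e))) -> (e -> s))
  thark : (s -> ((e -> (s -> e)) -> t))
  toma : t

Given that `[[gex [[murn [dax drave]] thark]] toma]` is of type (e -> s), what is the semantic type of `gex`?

(((e -> (s -> e)) -> t) -> (t -> (e -> s)))

[[gex [[murn [dax drave]] thark]] toma] must have type (e -> s). The sister toma has type t; that is not a function onto (e -> s), so [gex [[murn [dax drave]] thark]] must be the functor, of type (t -> (e -> s)).
[gex [[murn [dax drave]] thark]] must have type (t -> (e -> s)). The sister [[murn [dax drave]] thark] has type ((e -> (s -> e)) -> t); that is not a function onto (t -> (e -> s)), so gex must be the functor, of type (((e -> (s -> e)) -> t) -> (t -> (e -> s))).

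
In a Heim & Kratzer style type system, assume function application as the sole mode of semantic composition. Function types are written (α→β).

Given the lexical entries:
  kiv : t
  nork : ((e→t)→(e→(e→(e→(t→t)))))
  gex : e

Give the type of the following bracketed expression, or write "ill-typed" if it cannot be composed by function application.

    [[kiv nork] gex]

ill-typed

[kiv nork]: t with ((e→t)→(e→(e→(e→(t→t))))) — neither is a function whose domain matches the other; composition fails here.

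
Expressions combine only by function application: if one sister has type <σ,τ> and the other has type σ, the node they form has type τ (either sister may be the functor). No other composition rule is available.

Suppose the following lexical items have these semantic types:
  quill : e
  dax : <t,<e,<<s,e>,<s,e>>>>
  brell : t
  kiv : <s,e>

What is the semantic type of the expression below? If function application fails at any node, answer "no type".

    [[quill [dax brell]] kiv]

[dax brell] — dax of type <t,<e,<<s,e>,<s,e>>>> combines with brell of type t: type <e,<<s,e>,<s,e>>>.
[quill [dax brell]] — [dax brell] of type <e,<<s,e>,<s,e>>> combines with quill of type e: type <<s,e>,<s,e>>.
[[quill [dax brell]] kiv] — [quill [dax brell]] of type <<s,e>,<s,e>> combines with kiv of type <s,e>: type <s,e>.

<s,e>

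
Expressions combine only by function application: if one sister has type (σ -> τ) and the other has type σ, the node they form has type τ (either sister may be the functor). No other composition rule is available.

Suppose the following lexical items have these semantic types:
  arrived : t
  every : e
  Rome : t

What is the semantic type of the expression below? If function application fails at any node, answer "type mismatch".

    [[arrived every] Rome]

type mismatch

[arrived every]: t and e cannot combine by function application — type clash.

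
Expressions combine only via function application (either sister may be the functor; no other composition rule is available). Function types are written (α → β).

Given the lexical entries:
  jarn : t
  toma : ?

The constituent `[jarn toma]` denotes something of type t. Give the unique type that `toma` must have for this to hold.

(t → t)

[jarn toma] must have type t. The sister jarn has type t; that is not a function onto t, so toma must be the functor, of type (t → t).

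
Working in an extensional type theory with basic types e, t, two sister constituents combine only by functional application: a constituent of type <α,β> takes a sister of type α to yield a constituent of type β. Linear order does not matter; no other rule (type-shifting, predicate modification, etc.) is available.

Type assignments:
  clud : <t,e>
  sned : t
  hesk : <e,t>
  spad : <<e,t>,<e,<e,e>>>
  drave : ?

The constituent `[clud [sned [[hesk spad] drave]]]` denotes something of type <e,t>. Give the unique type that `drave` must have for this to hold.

[clud [sned [[hesk spad] drave]]] must have type <e,t>. The sister clud has type <t,e>; that is not a function onto <e,t>, so [sned [[hesk spad] drave]] must be the functor, of type <<t,e>,<e,t>>.
[sned [[hesk spad] drave]] must have type <<t,e>,<e,t>>. The sister sned has type t; that is not a function onto <<t,e>,<e,t>>, so [[hesk spad] drave] must be the functor, of type <t,<<t,e>,<e,t>>>.
[[hesk spad] drave] must have type <t,<<t,e>,<e,t>>>. The sister [hesk spad] has type <e,<e,e>>; that is not a function onto <t,<<t,e>,<e,t>>>, so drave must be the functor, of type <<e,<e,e>>,<t,<<t,e>,<e,t>>>>.

<<e,<e,e>>,<t,<<t,e>,<e,t>>>>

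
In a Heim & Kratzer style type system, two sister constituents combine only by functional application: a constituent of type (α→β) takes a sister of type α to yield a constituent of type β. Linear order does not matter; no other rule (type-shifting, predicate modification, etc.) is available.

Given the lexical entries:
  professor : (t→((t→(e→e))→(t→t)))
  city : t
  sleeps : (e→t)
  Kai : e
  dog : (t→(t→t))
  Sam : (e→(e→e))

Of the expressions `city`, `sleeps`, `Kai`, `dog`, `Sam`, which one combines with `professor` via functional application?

city

city — combines: professor : (t→((t→(e→e))→(t→t))) takes city : t as argument, giving ((t→(e→e))→(t→t)).
sleeps : (e→t) — no; professor wants t, and sleeps wants e.
Kai : e — no; professor wants t, and Kai wants nothing (atomic).
dog : (t→(t→t)) — no; professor wants t, and dog wants t.
Sam : (e→(e→e)) — no; professor wants t, and Sam wants e.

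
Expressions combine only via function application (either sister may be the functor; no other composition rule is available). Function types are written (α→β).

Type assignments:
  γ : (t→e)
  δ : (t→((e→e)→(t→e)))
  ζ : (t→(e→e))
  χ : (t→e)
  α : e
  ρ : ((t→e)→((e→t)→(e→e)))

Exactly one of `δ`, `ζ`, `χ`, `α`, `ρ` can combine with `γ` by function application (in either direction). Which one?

δ : (t→((e→e)→(t→e))) — neither side's domain matches the other.
ζ : (t→(e→e)) — neither side's domain matches the other.
χ : (t→e) — neither side's domain matches the other.
α : e — neither side's domain matches the other.
ρ — combines: ρ : ((t→e)→((e→t)→(e→e))) takes γ : (t→e) as argument, giving ((e→t)→(e→e)).

ρ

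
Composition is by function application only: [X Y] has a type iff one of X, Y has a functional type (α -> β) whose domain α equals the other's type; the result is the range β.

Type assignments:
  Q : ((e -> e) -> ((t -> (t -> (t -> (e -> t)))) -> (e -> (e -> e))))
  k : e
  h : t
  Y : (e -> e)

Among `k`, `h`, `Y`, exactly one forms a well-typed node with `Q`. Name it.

Y

k : e — neither side's domain matches the other.
h : t — neither side's domain matches the other.
Y — combines: Q : ((e -> e) -> ((t -> (t -> (t -> (e -> t)))) -> (e -> (e -> e)))) takes Y : (e -> e) as argument, giving ((t -> (t -> (t -> (e -> t)))) -> (e -> (e -> e))).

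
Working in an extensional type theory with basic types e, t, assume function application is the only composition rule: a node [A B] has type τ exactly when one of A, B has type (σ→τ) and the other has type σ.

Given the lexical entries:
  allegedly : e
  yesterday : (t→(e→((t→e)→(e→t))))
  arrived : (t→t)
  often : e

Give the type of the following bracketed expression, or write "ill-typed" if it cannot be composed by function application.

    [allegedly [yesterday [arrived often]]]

ill-typed

[arrived often]: (t→t) with e — neither is a function whose domain matches the other; composition fails here.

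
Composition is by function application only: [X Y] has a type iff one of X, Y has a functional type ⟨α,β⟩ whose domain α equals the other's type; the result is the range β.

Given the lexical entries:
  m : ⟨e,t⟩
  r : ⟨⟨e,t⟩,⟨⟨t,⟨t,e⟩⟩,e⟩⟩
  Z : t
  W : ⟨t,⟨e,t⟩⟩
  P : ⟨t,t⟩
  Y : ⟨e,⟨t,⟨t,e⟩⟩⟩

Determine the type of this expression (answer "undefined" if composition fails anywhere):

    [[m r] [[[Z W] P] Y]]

undefined

[m r] — r of type ⟨⟨e,t⟩,⟨⟨t,⟨t,e⟩⟩,e⟩⟩ combines with m of type ⟨e,t⟩: type ⟨⟨t,⟨t,e⟩⟩,e⟩.
[Z W] — W of type ⟨t,⟨e,t⟩⟩ combines with Z of type t: type ⟨e,t⟩.
At [[Z W] P]: neither ⟨e,t⟩ nor ⟨t,t⟩ can take the other as argument; the node is ill-typed.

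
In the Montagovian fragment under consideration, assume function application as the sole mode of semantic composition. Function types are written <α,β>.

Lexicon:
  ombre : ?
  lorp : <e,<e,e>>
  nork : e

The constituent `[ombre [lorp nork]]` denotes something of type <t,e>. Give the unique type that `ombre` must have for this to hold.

At [ombre [lorp nork]] (required: <t,e>): [lorp nork] is <e,e>, which is not a function with range <t,e>; hence ombre is the functor — type <<e,e>,<t,e>>.

<<e,e>,<t,e>>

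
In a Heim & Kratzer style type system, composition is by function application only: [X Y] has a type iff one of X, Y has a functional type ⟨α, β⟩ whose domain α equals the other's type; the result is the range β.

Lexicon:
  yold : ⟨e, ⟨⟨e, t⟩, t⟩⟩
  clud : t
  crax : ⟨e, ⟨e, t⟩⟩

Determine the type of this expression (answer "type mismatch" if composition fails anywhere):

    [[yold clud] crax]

At [yold clud]: neither ⟨e, ⟨⟨e, t⟩, t⟩⟩ nor t can take the other as argument; the node is ill-typed.

type mismatch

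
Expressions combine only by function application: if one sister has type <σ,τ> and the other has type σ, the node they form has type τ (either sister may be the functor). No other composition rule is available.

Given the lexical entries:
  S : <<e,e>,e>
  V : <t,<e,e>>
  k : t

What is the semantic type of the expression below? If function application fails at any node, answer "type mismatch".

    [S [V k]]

e

[V k]: <t,<e,e>> applied to t yields <e,e>.
[S [V k]]: <<e,e>,e> applied to <e,e> yields e.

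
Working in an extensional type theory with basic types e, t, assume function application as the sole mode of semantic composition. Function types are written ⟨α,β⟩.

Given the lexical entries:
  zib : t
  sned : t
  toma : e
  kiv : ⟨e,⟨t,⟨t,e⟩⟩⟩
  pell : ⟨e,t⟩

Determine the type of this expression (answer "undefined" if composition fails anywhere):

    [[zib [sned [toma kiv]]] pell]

t

[toma kiv]: ⟨e,⟨t,⟨t,e⟩⟩⟩ applied to e yields ⟨t,⟨t,e⟩⟩.
[sned [toma kiv]]: ⟨t,⟨t,e⟩⟩ applied to t yields ⟨t,e⟩.
[zib [sned [toma kiv]]]: ⟨t,e⟩ applied to t yields e.
[[zib [sned [toma kiv]]] pell]: ⟨e,t⟩ applied to e yields t.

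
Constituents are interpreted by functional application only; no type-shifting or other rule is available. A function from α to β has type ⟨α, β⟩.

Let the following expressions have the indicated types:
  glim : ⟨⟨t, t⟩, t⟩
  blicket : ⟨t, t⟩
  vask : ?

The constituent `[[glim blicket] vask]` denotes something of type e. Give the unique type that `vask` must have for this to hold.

⟨t, e⟩

[[glim blicket] vask] must have type e. The sister [glim blicket] has type t; that is not a function onto e, so vask must be the functor, of type ⟨t, e⟩.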